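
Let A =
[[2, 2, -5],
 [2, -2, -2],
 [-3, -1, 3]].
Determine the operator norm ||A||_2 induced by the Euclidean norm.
||A||_2 ≈ 7.3918 (= sqrt(largest eigenvalue of A^T A))

||A||_2 = sigma_max(A) = sqrt(lambda_max(A^T A)). Form the symmetric matrix M = A^T A =
[[17, 3, -23],
 [3, 9, -9],
 [-23, -9, 38]].
Its characteristic polynomial (trace, sum of principal 2x2 minors, determinant of M give the coefficients) is
  p(λ) = det(λ I - M) = λ^3 - 64λ^2 + 522λ - 576.
No integer candidate from the rational root theorem (±divisors of 576) is a root, so the roots are irrational. The cubic discriminant is Δ = 280584288 > 0, so there are three distinct real roots. p(1) = -117 and p(2) = 220 have opposite signs, so a root lies in (1, 2); Newton's method refines it to λ ≈ 1.3093. p(8) = 16 and p(9) = -333 have opposite signs, so a root lies in (8, 9); Newton's method refines it to λ ≈ 8.0513. p(54) = -1548 and p(55) = 909 have opposite signs, so a root lies in (54, 55); Newton's method refines it to λ ≈ 54.6394. Check (Vieta): the three roots sum to 64, matching tr M = 64.
So the eigenvalues of A^T A are ≈ 1.3093, 8.0513, 54.6394 (all ≥ 0, as they must be for A^T A). The largest is λ_max ≈ 54.6394, hence ||A||_2 = sqrt(λ_max) ≈ 7.3918.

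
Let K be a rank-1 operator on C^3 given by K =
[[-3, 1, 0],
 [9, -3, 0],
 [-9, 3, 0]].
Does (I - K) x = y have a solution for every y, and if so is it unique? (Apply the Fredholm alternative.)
(I - K) is invertible (det(I - K) = 7 ≠ 0), so for every y in C^3 the equation (I - K) x = y has a unique solution.

K has rank 1, so it is an outer product K = u v^T: every row of K is a multiple of one row vector. Reading off the entries, u = (-1, 3, -3) and v = (3, -1, 0) (row i of K equals u_i·v^T). A rank-one matrix u v^T satisfies K u = u (v·u) and kills the (2)-dimensional subspace v^⊥, so its characteristic polynomial is lambda^2 (lambda - v·u) with v·u = tr K = -6. Hence the eigenvalues of I - K are 1 (multiplicity 2) and 1 - (-6) = 7, so det(I - K) = 7. (Direct check: I - K =
[[4, -1, 0],
 [-9, 4, 0],
 [9, -3, 1]]
has determinant 7.) The finite-dimensional Fredholm alternative says: either (I - K) is invertible, or ker(I - K) ≠ {0} and then range(I - K) = ker((I - K)^*)^⊥, with dim ker(I - K) = dim ker((I - K)^*). Since det(I - K) ≠ 0, 1 is not an eigenvalue of K and ker(I - K) = {0}, so we are in the first case: for every y there is a unique x = (I - K)^(-1) y. Explicitly, by the Sherman–Morrison formula, (I - u v^T)^(-1) = I + u v^T/(1 - v·u), i.e. (I - K)^(-1) = I + K/(7).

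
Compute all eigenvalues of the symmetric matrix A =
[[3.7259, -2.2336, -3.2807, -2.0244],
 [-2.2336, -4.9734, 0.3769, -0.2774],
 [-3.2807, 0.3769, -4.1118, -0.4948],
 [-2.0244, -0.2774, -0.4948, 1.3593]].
sigma(A) ≈ {-6, -5, 1, 6}

A is real symmetric, so its spectrum consists of real eigenvalues. Expanding the characteristic polynomial of the displayed matrix gives
  det(λ I - A) = p(λ) = λ^4 + (4)λ^3 + (-41)λ^2 + (-144)λ + (179.9963).
Solving p(λ) = 0 yields eigenvalues ≈ -6, -5, 1, 6. (A is shown rounded to 4 decimals, so these recover the underlying integer eigenvalues to within that precision.)
Verification: the trace of A = -4 equals the sum of eigenvalues -4, and det(A) ≈ 179.9963 matches the eigenvalue product 180.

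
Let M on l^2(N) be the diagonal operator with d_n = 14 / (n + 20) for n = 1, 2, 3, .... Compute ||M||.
||M|| = 2/3 (attained at n = 1)

For M diagonal, ||M|| = sup_n |d_n| = sup_n 14/(n + 20). This is positive and strictly decreasing in n, so the supremum is attained at n = 1: d_1 = 14/(1 + 20) = 2/3. Hence ||M|| = 2/3.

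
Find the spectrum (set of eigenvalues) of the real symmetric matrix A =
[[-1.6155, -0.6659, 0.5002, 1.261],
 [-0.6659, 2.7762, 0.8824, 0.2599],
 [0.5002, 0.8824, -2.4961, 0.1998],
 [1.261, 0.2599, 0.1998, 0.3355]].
sigma(A) ≈ {-3, -2, 1, 3}

A is real symmetric, so its spectrum consists of real eigenvalues. Expanding the characteristic polynomial of the displayed matrix gives
  det(λ I - A) = p(λ) = λ^4 + (1)λ^3 + (-11)λ^2 + (-9)λ + (18).
Solving p(λ) = 0 yields eigenvalues ≈ -3, -2, 1, 3. (A is shown rounded to 4 decimals, so these recover the underlying integer eigenvalues to within that precision.)
Verification: the trace of A = -1 equals the sum of eigenvalues -1, and det(A) ≈ 17.9999 matches the eigenvalue product 18.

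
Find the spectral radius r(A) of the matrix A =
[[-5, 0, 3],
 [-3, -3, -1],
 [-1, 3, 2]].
r(A) ≈ 5.7646

The eigenvalues of A are the roots of its characteristic polynomial. With M = A (coefficients from the trace, the sum of principal 2x2 minors, and det A):
  p(λ) = det(λ I - M) = λ^3 + 6λ^2 + 5λ + 21.
No integer candidate from the rational root theorem (±divisors of 21) is a root, so the roots are irrational. The cubic discriminant is Δ = -18311 < 0, so there is one real root and a complex-conjugate pair. p(-6) = -9 and p(-5) = 21 have opposite signs, so a root lies in (-6, -5); Newton's method refines it to λ ≈ -5.7646. Dividing out (λ - (-5.7646)) leaves approximately λ^2 + 0.2354λ + 3.6429. For λ^2 + 0.2354λ + 3.6429 the discriminant is -14.5163. It is negative, so the remaining roots are the complex-conjugate pair λ ≈ -0.1177 ± 1.905i. Their product equals the constant term, so |λ|^2 ≈ 3.6429 and |λ| ≈ 1.9086.
Thus the eigenvalues (to 4 decimals) are -5.7646 (modulus 5.7646); -0.1177 ± 1.905i (modulus 1.9086). The spectral radius is the largest modulus: r(A) ≈ 5.7646. (Cross-check: r(A) ≤ ||A||_2 ≈ 6.4874; equality holds whenever A is normal, though it can also hold for some non-normal A.)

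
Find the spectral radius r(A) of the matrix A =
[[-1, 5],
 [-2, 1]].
r(A) = 3

The eigenvalues of A are the roots of its characteristic polynomial. With M = A (coefficients from the trace and determinant):
  p(λ) = det(λ I - M) = λ^2 + 9.
For λ^2 + 9 the discriminant is -36. It is negative, so the roots are the complex-conjugate pair λ = 0 ± (sqrt(36)/2) i ≈ 0 ± 3i. For a conjugate pair the product of the roots equals the constant term, so |λ|^2 = 9 and |λ| = sqrt(9) = 3.
Thus the eigenvalues (to 4 decimals) are 0 ± 3i (modulus 3). The spectral radius is the largest modulus: r(A) = 3. (Cross-check: r(A) ≤ ||A||_2 ≈ 5.3028; equality holds whenever A is normal, though it can also hold for some non-normal A.)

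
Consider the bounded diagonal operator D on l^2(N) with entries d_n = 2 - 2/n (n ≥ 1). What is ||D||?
||D|| = 2

For a diagonal operator on l^2 with entries d_n, ||D|| = sup_n |d_n|. Here d_1 = 0, d_2 = 1, ..., and d_n = 2 - 2/n increases monotonically toward 2. All terms lie in [0, 2), so |d_n| = d_n and the supremum is the limit 2, which is not attained by any individual d_n. Hence ||D|| = 2.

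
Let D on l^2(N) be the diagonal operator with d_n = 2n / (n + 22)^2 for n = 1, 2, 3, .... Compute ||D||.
||D|| = 1/44 (attained at n = 22)

For D diagonal, ||D|| = sup_n |d_n|. Treat f(x) = 2x / (x + 22)^2 for real x > 0. By the quotient rule, f'(x) = 2(22 - x)/(x + 22)^3, which is positive for x < 22 and negative for x > 22. So f has a unique maximum at x = 22, and since 22 is a positive integer, the supremum over n ≥ 1 is attained at n = 22: d_22 = 2·22/(22 + 22)^2 = 2·22/1936 = 1/44. Hence ||D|| = 1/44.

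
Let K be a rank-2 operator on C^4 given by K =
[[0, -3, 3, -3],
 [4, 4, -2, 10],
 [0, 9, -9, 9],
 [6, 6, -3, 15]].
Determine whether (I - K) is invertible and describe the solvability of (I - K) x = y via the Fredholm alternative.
(I - K) is invertible (det(I - K) = -105 ≠ 0), so for every y in C^4 the equation (I - K) x = y has a unique solution.

K has rank 2 and factors as K = U V^T = u1 v1^T + u2 v2^T with u1 = (0, 2, 0, 3), v1 = (2, -1, 2, 2), u2 = (1, -2, -3, -3), v2 = (0, -3, 3, -3) (multiplying out reproduces the displayed K). The nonzero eigenvalues of U V^T coincide with those of the 2 x 2 matrix G = V^T U = [[v1·u1, v1·u2], [v2·u1, v2·u2]] = [[4, -8], [-15, 6]], and by the Sylvester determinant identity det(I_4 - U V^T) = det(I_2 - V^T U) = det([[-3, 8], [15, -5]]) = (-3)(-5) - (8)(15) = -105. (Direct check: I - K =
[[1, 3, -3, 3],
 [-4, -3, 2, -10],
 [0, -9, 10, -9],
 [-6, -6, 3, -14]]
has determinant -105.) The finite-dimensional Fredholm alternative says: either (I - K) is invertible, or ker(I - K) ≠ {0} and then range(I - K) = ker((I - K)^*)^⊥, with dim ker(I - K) = dim ker((I - K)^*). Since det(I - K) ≠ 0, 1 is not an eigenvalue of K and ker(I - K) = {0}, so we are in the first case: for every y there is a unique x = (I - K)^(-1) y. (Explicitly, by the Woodbury identity, (I - U V^T)^(-1) = I + U (I_2 - G)^(-1) V^T.)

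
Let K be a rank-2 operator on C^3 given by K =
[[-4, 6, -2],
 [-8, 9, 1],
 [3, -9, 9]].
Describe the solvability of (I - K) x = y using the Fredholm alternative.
(I - K) is invertible (det(I - K) = 59 ≠ 0), so for every y in C^3 the equation (I - K) x = y has a unique solution.

K has rank 2 and factors as K = U V^T = u1 v1^T + u2 v2^T with u1 = (0, 2, 3), v1 = (-1, 0, 2), u2 = (-2, -3, 3), v2 = (2, -3, 1) (multiplying out reproduces the displayed K). The nonzero eigenvalues of U V^T coincide with those of the 2 x 2 matrix G = V^T U = [[v1·u1, v1·u2], [v2·u1, v2·u2]] = [[6, 8], [-3, 8]], and by the Sylvester determinant identity det(I_3 - U V^T) = det(I_2 - V^T U) = det([[-5, -8], [3, -7]]) = (-5)(-7) - (-8)(3) = 59. (Direct check: I - K =
[[5, -6, 2],
 [8, -8, -1],
 [-3, 9, -8]]
has determinant 59.) The finite-dimensional Fredholm alternative says: either (I - K) is invertible, or ker(I - K) ≠ {0} and then range(I - K) = ker((I - K)^*)^⊥, with dim ker(I - K) = dim ker((I - K)^*). Since det(I - K) ≠ 0, 1 is not an eigenvalue of K and ker(I - K) = {0}, so we are in the first case: for every y there is a unique x = (I - K)^(-1) y. (Explicitly, by the Woodbury identity, (I - U V^T)^(-1) = I + U (I_2 - G)^(-1) V^T.)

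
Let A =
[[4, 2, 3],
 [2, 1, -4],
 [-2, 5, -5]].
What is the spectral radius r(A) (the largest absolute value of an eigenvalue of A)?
r(A) ≈ 5.1247

The eigenvalues of A are the roots of its characteristic polynomial. With M = A (coefficients from the trace, the sum of principal 2x2 minors, and det A):
  p(λ) = det(λ I - M) = λ^3 + λ - 132.
No integer candidate from the rational root theorem (±divisors of 132) is a root, so the roots are irrational. The cubic discriminant is Δ = -470452 < 0, so there is one real root and a complex-conjugate pair. p(5) = -2 and p(6) = 90 have opposite signs, so a root lies in (5, 6); Newton's method refines it to λ ≈ 5.0262. Dividing out (λ - (5.0262)) leaves approximately λ^2 + 5.0262λ + 26.2625. For λ^2 + 5.0262λ + 26.2625 the discriminant is -79.7875. It is negative, so the remaining roots are the complex-conjugate pair λ ≈ -2.5131 ± 4.4662i. Their product equals the constant term, so |λ|^2 ≈ 26.2625 and |λ| ≈ 5.1247.
Thus the eigenvalues (to 4 decimals) are 5.0262 (modulus 5.0262); -2.5131 ± 4.4662i (modulus 5.1247). The spectral radius is the largest modulus: r(A) ≈ 5.1247. (Cross-check: r(A) ≤ ||A||_2 ≈ 8.2617; equality holds whenever A is normal, though it can also hold for some non-normal A.)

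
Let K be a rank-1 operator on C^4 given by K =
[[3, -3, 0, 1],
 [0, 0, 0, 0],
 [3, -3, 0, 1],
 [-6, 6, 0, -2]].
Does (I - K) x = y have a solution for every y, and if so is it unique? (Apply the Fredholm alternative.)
(I - K) is singular (det(I - K) = 0, i.e. 1 ∈ sigma(K)). (I - K) x = y is solvable iff y ⊥ ker((I - K)^*) = span{(3, -3, 0, 1)}, i.e. iff 3y_1 - 3y_2 + y_4 = 0. When solvable, the solutions are x = y + c·(1, 0, 1, -2), c arbitrary (ker(I - K) = span{(1, 0, 1, -2)}, dimension 1).

K has rank 1, so it is an outer product K = u v^T: every row of K is a multiple of one row vector. Reading off the entries, u = (1, 0, 1, -2) and v = (3, -3, 0, 1) (row i of K equals u_i·v^T). A rank-one matrix u v^T satisfies K u = u (v·u) and kills the (3)-dimensional subspace v^⊥, so its characteristic polynomial is lambda^3 (lambda - v·u) with v·u = tr K = 1. Hence the eigenvalues of I - K are 1 (multiplicity 3) and 1 - (1) = 0, so det(I - K) = 0. (Direct check: I - K =
[[-2, 3, 0, -1],
 [0, 1, 0, 0],
 [-3, 3, 1, -1],
 [6, -6, 0, 3]]
has determinant 0.) So 1 is an eigenvalue of K and (I - K) is not invertible. The finite-dimensional Fredholm alternative says: either (I - K) is invertible, or ker(I - K) ≠ {0} and then range(I - K) = ker((I - K)^*)^⊥, with dim ker(I - K) = dim ker((I - K)^*). We are in the second case, so we need both kernels. Kernel of I - K: (I - K) u = u - u (v·u) = u - u = 0, so ker(I - K) = span{u} = span{(1, 0, 1, -2)} (it is exactly 1-dimensional because rank(I - K) = 3). Kernel of the adjoint: K is real, so (I - K)^* = I - K^T = I - v u^T, and (I - v u^T) v = v - v (u·v) = 0; hence ker((I - K)^*) = span{v} = span{(3, -3, 0, 1)}. Therefore (I - K) x = y is solvable iff <y, v> = 0, i.e. iff 3y_1 - 3y_2 + y_4 = 0. When this holds, K y = u (v·y) = 0, so (I - K) y = y and x = y is a particular solution; the full solution set is the line x = y + c·u = y + c·(1, 0, 1, -2), c ∈ C.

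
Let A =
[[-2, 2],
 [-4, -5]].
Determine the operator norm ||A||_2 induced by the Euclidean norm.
||A||_2 = sqrt((49 + sqrt(1105))/2) ≈ 6.4125 (= sqrt(largest eigenvalue of A^T A))

||A||_2 = sigma_max(A) = sqrt(lambda_max(A^T A)). Form the symmetric matrix M = A^T A =
[[20, 16],
 [16, 29]].
Its characteristic polynomial (trace, determinant of M give the coefficients) is
  p(λ) = det(λ I - M) = λ^2 - 49λ + 324.
For λ^2 - 49λ + 324 the discriminant is 1105. It is nonnegative but not a perfect square, so the roots are real and irrational: λ = (49 ± sqrt(1105))/2 ≈ 41.1208, 7.8792.
So the eigenvalues of A^T A are ≈ 7.8792, 41.1208 (all ≥ 0, as they must be for A^T A). The largest is λ_max = (49 + sqrt(1105))/2 ≈ 41.1208, hence ||A||_2 = sqrt(λ_max) = sqrt((49 + sqrt(1105))/2) ≈ 6.4125.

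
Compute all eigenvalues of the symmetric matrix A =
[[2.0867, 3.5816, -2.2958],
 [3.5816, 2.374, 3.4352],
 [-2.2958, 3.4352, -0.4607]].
sigma(A) ≈ {-5, 3, 6}

A is real symmetric, so its spectrum consists of real eigenvalues. Expanding the characteristic polynomial of the displayed matrix gives
  det(λ I - A) = p(λ) = λ^3 + (-4)λ^2 + (-27)λ + (90.0022).
Solving p(λ) = 0 yields eigenvalues ≈ -5, 3, 6. (A is shown rounded to 4 decimals, so these recover the underlying integer eigenvalues to within that precision.)
Verification: the trace of A = 4 equals the sum of eigenvalues 4, and det(A) ≈ -90.0022 matches the eigenvalue product -90.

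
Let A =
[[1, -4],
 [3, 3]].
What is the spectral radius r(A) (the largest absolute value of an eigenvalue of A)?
r(A) = sqrt(15) ≈ 3.873

The eigenvalues of A are the roots of its characteristic polynomial. With M = A (coefficients from the trace and determinant):
  p(λ) = det(λ I - M) = λ^2 - 4λ + 15.
For λ^2 - 4λ + 15 the discriminant is -44. It is negative, so the roots are the complex-conjugate pair λ = 2 ± (sqrt(44)/2) i ≈ 2 ± 3.3166i. For a conjugate pair the product of the roots equals the constant term, so |λ|^2 = 15 and |λ| = sqrt(15) ≈ 3.873.
Thus the eigenvalues (to 4 decimals) are 2 ± 3.3166i (modulus 3.873). The spectral radius is the largest modulus: r(A) = sqrt(15) ≈ 3.873. (Cross-check: r(A) ≤ ||A||_2 ≈ 5.1492; equality holds whenever A is normal, though it can also hold for some non-normal A.)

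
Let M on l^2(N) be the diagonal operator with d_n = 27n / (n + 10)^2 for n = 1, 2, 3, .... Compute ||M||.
||M|| = 27/40 (attained at n = 10)

For M diagonal, ||M|| = sup_n |d_n|. Treat f(x) = 27x / (x + 10)^2 for real x > 0. By the quotient rule, f'(x) = 27(10 - x)/(x + 10)^3, which is positive for x < 10 and negative for x > 10. So f has a unique maximum at x = 10, and since 10 is a positive integer, the supremum over n ≥ 1 is attained at n = 10: d_10 = 27·10/(10 + 10)^2 = 27·10/400 = 27/40. Hence ||M|| = 27/40.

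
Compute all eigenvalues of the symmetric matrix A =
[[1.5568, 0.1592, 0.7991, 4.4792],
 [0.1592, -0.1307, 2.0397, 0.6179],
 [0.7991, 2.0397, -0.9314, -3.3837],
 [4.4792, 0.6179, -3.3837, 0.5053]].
sigma(A) ≈ {-6, -1, 2, 6}

A is real symmetric, so its spectrum consists of real eigenvalues. Expanding the characteristic polynomial of the displayed matrix gives
  det(λ I - A) = p(λ) = λ^4 + (-1)λ^3 + (-38)λ^2 + (36.0013)λ + (72.0045).
Solving p(λ) = 0 yields eigenvalues ≈ -6, -1, 2, 6. (A is shown rounded to 4 decimals, so these recover the underlying integer eigenvalues to within that precision.)
Verification: the trace of A = 1 equals the sum of eigenvalues 1, and det(A) ≈ 72.0045 matches the eigenvalue product 72.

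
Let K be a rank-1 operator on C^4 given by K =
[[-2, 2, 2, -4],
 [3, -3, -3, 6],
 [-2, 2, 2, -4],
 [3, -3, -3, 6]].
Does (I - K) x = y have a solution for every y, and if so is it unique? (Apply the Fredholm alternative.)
(I - K) is invertible (det(I - K) = -2 ≠ 0), so for every y in C^4 the equation (I - K) x = y has a unique solution.

K has rank 1, so it is an outer product K = u v^T: every row of K is a multiple of one row vector. Reading off the entries, u = (2, -3, 2, -3) and v = (-1, 1, 1, -2) (row i of K equals u_i·v^T). A rank-one matrix u v^T satisfies K u = u (v·u) and kills the (3)-dimensional subspace v^⊥, so its characteristic polynomial is lambda^3 (lambda - v·u) with v·u = tr K = 3. Hence the eigenvalues of I - K are 1 (multiplicity 3) and 1 - (3) = -2, so det(I - K) = -2. (Direct check: I - K =
[[3, -2, -2, 4],
 [-3, 4, 3, -6],
 [2, -2, -1, 4],
 [-3, 3, 3, -5]]
has determinant -2.) The finite-dimensional Fredholm alternative says: either (I - K) is invertible, or ker(I - K) ≠ {0} and then range(I - K) = ker((I - K)^*)^⊥, with dim ker(I - K) = dim ker((I - K)^*). Since det(I - K) ≠ 0, 1 is not an eigenvalue of K and ker(I - K) = {0}, so we are in the first case: for every y there is a unique x = (I - K)^(-1) y. Explicitly, by the Sherman–Morrison formula, (I - u v^T)^(-1) = I + u v^T/(1 - v·u), i.e. (I - K)^(-1) = I + K/(-2).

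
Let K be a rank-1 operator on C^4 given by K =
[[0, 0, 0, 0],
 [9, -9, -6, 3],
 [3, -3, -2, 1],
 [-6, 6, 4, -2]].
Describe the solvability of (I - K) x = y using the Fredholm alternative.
(I - K) is invertible (det(I - K) = 14 ≠ 0), so for every y in C^4 the equation (I - K) x = y has a unique solution.

K has rank 1, so it is an outer product K = u v^T: every row of K is a multiple of one row vector. Reading off the entries, u = (0, 3, 1, -2) and v = (3, -3, -2, 1) (row i of K equals u_i·v^T). A rank-one matrix u v^T satisfies K u = u (v·u) and kills the (3)-dimensional subspace v^⊥, so its characteristic polynomial is lambda^3 (lambda - v·u) with v·u = tr K = -13. Hence the eigenvalues of I - K are 1 (multiplicity 3) and 1 - (-13) = 14, so det(I - K) = 14. (Direct check: I - K =
[[1, 0, 0, 0],
 [-9, 10, 6, -3],
 [-3, 3, 3, -1],
 [6, -6, -4, 3]]
has determinant 14.) The finite-dimensional Fredholm alternative says: either (I - K) is invertible, or ker(I - K) ≠ {0} and then range(I - K) = ker((I - K)^*)^⊥, with dim ker(I - K) = dim ker((I - K)^*). Since det(I - K) ≠ 0, 1 is not an eigenvalue of K and ker(I - K) = {0}, so we are in the first case: for every y there is a unique x = (I - K)^(-1) y. Explicitly, by the Sherman–Morrison formula, (I - u v^T)^(-1) = I + u v^T/(1 - v·u), i.e. (I - K)^(-1) = I + K/(14).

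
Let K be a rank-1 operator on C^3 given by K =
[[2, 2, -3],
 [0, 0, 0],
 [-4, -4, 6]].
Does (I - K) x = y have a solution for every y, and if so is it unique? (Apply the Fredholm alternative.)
(I - K) is invertible (det(I - K) = -7 ≠ 0), so for every y in C^3 the equation (I - K) x = y has a unique solution.

K has rank 1, so it is an outer product K = u v^T: every row of K is a multiple of one row vector. Reading off the entries, u = (1, 0, -2) and v = (2, 2, -3) (row i of K equals u_i·v^T). A rank-one matrix u v^T satisfies K u = u (v·u) and kills the (2)-dimensional subspace v^⊥, so its characteristic polynomial is lambda^2 (lambda - v·u) with v·u = tr K = 8. Hence the eigenvalues of I - K are 1 (multiplicity 2) and 1 - (8) = -7, so det(I - K) = -7. (Direct check: I - K =
[[-1, -2, 3],
 [0, 1, 0],
 [4, 4, -5]]
has determinant -7.) The finite-dimensional Fredholm alternative says: either (I - K) is invertible, or ker(I - K) ≠ {0} and then range(I - K) = ker((I - K)^*)^⊥, with dim ker(I - K) = dim ker((I - K)^*). Since det(I - K) ≠ 0, 1 is not an eigenvalue of K and ker(I - K) = {0}, so we are in the first case: for every y there is a unique x = (I - K)^(-1) y. Explicitly, by the Sherman–Morrison formula, (I - u v^T)^(-1) = I + u v^T/(1 - v·u), i.e. (I - K)^(-1) = I + K/(-7).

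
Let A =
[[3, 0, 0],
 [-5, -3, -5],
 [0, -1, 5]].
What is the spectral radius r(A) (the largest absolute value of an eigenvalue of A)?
r(A) = (2 + sqrt(84))/2 ≈ 5.5826

The eigenvalues of A are the roots of its characteristic polynomial. With M = A (coefficients from the trace, the sum of principal 2x2 minors, and det A):
  p(λ) = det(λ I - M) = λ^3 - 5λ^2 - 14λ + 60.
By the rational root theorem any rational root is an integer divisor of 60. Testing λ = 3: p(3) = 27 - 45 - 42 + 60 = 0, so λ = 3 is a root. Dividing out (λ - 3) leaves p(λ) = (λ - 3)(λ^2 - 2λ - 20). For λ^2 - 2λ - 20 the discriminant is 84. It is nonnegative but not a perfect square, so the roots are real and irrational: λ = (2 ± sqrt(84))/2 ≈ 5.5826, -3.5826.
Thus the eigenvalues (to 4 decimals) are 5.5826 (modulus 5.5826); -3.5826 (modulus 3.5826); 3 (modulus 3). The spectral radius is the largest modulus: r(A) = (2 + sqrt(84))/2 ≈ 5.5826. (Cross-check: r(A) ≤ ||A||_2 ≈ 8.5354; equality holds whenever A is normal, though it can also hold for some non-normal A.)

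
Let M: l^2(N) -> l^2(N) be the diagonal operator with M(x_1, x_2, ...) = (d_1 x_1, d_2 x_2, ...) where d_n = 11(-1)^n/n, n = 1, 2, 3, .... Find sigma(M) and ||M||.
sigma(M) = {11(-1)^n/n : n ≥ 1} ∪ {0}; ||M|| = 11

A bounded diagonal operator on l^2 with diagonal entries d_n has spectrum equal to the closure of {d_n : n ≥ 1}: every d_n is an eigenvalue (with eigenvector e_n), so {d_n} ⊂ sigma(M); the spectrum is closed, so its closure is too; and for lambda not in the closure, (M - lambda I) has bounded inverse (the diagonal entries 1/(d_n - lambda) are bounded). For our sequence d_n = 11(-1)^n/n, n = 1, 2, 3, ...:
  - {d_n} = {11(-1)^n/n : n ≥ 1}; the only limit point is 0
  - closure = {11(-1)^n/n : n ≥ 1} ∪ {0}
For the norm: a diagonal operator has ||M|| = sup_n |d_n|. Here |d_n| = 11/n is decreasing, so sup_n |d_n| = |d_1| = 11. So ||M|| = 11.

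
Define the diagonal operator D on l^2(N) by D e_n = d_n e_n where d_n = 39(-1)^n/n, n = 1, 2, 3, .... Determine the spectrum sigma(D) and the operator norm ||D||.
sigma(D) = {39(-1)^n/n : n ≥ 1} ∪ {0}; ||D|| = 39

A bounded diagonal operator on l^2 with diagonal entries d_n has spectrum equal to the closure of {d_n : n ≥ 1}: every d_n is an eigenvalue (with eigenvector e_n), so {d_n} ⊂ sigma(D); the spectrum is closed, so its closure is too; and for lambda not in the closure, (D - lambda I) has bounded inverse (the diagonal entries 1/(d_n - lambda) are bounded). For our sequence d_n = 39(-1)^n/n, n = 1, 2, 3, ...:
  - {d_n} = {39(-1)^n/n : n ≥ 1}; the only limit point is 0
  - closure = {39(-1)^n/n : n ≥ 1} ∪ {0}
For the norm: a diagonal operator has ||D|| = sup_n |d_n|. Here |d_n| = 39/n is decreasing, so sup_n |d_n| = |d_1| = 39. So ||D|| = 39.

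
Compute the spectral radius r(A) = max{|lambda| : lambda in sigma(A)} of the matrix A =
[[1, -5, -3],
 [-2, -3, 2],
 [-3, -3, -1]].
r(A) ≈ 4.0342

The eigenvalues of A are the roots of its characteristic polynomial. With M = A (coefficients from the trace, the sum of principal 2x2 minors, and det A):
  p(λ) = det(λ I - M) = λ^3 + 3λ^2 - 14λ - 58.
No integer candidate from the rational root theorem (±divisors of 58) is a root, so the roots are irrational. The cubic discriminant is Δ = -27976 < 0, so there is one real root and a complex-conjugate pair. p(4) = -2 and p(5) = 72 have opposite signs, so a root lies in (4, 5); Newton's method refines it to λ ≈ 4.0342. Dividing out (λ - (4.0342)) leaves approximately λ^2 + 7.0342λ + 14.3771. For λ^2 + 7.0342λ + 14.3771 the discriminant is -8.0289. It is negative, so the remaining roots are the complex-conjugate pair λ ≈ -3.5171 ± 1.4168i. Their product equals the constant term, so |λ|^2 ≈ 14.3771 and |λ| ≈ 3.7917.
Thus the eigenvalues (to 4 decimals) are 4.0342 (modulus 4.0342); -3.5171 ± 1.4168i (modulus 3.7917). The spectral radius is the largest modulus: r(A) ≈ 4.0342. (Cross-check: r(A) ≤ ||A||_2 ≈ 7.0166; equality holds whenever A is normal, though it can also hold for some non-normal A.)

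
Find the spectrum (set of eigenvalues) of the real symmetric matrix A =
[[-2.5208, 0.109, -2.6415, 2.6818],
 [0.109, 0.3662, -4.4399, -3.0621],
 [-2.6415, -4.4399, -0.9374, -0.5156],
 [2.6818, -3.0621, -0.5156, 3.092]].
sigma(A) ≈ {-6, -4, 4, 6}

A is real symmetric, so its spectrum consists of real eigenvalues. Expanding the characteristic polynomial of the displayed matrix gives
  det(λ I - A) = p(λ) = λ^4 + (0)λ^3 + (-52)λ^2 + (0)λ + (576.0058).
Solving p(λ) = 0 yields eigenvalues ≈ -6, -4, 4, 6. (A is shown rounded to 4 decimals, so these recover the underlying integer eigenvalues to within that precision.)
Verification: the trace of A = 0 equals the sum of eigenvalues 0, and det(A) ≈ 576.0058 matches the eigenvalue product 576.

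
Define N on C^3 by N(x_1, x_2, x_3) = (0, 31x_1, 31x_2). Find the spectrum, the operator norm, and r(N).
sigma(N) = {0}; ||N|| = 31; r(N) = 0. (N is nilpotent with N^3 = 0.)

On C^3, N is a strictly lower-triangular matrix with 31 on the subdiagonal and zeros elsewhere, so its characteristic polynomial is lambda^3 and every eigenvalue is 0: sigma(N) = {0}. For the operator norm, N e_i = 31e_{i+1} for i = 1, ..., 2 and N e_3 = 0, so the singular values of N are 31 (with multiplicity 2) and 0; hence ||N|| = 31. The spectral radius r(N) = max|lambda| = 0. Note ||N|| > r(N) — characteristic of non-normal nilpotent operators. Indeed N^3 = 0.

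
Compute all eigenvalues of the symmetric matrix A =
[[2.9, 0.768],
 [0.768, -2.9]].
sigma(A) ≈ {-3, 3}

A is real symmetric, so its spectrum consists of real eigenvalues. Expanding the characteristic polynomial of the displayed matrix gives
  det(λ I - A) = p(λ) = λ^2 + (0)λ + (-9).
Solving p(λ) = 0 yields eigenvalues ≈ -3, 3. (A is shown rounded to 4 decimals, so these recover the underlying integer eigenvalues to within that precision.)
Verification: the trace of A = 0 equals the sum of eigenvalues 0, and det(A) ≈ -8.9998 matches the eigenvalue product -9.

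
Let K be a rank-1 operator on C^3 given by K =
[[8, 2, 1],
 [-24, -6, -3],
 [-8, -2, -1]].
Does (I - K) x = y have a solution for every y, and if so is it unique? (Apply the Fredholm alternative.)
(I - K) is singular (det(I - K) = 0, i.e. 1 ∈ sigma(K)). (I - K) x = y is solvable iff y ⊥ ker((I - K)^*) = span{(8, 2, 1)}, i.e. iff 8y_1 + 2y_2 + y_3 = 0. When solvable, the solutions are x = y + c·(1, -3, -1), c arbitrary (ker(I - K) = span{(1, -3, -1)}, dimension 1).

K has rank 1, so it is an outer product K = u v^T: every row of K is a multiple of one row vector. Reading off the entries, u = (1, -3, -1) and v = (8, 2, 1) (row i of K equals u_i·v^T). A rank-one matrix u v^T satisfies K u = u (v·u) and kills the (2)-dimensional subspace v^⊥, so its characteristic polynomial is lambda^2 (lambda - v·u) with v·u = tr K = 1. Hence the eigenvalues of I - K are 1 (multiplicity 2) and 1 - (1) = 0, so det(I - K) = 0. (Direct check: I - K =
[[-7, -2, -1],
 [24, 7, 3],
 [8, 2, 2]]
has determinant 0.) So 1 is an eigenvalue of K and (I - K) is not invertible. The finite-dimensional Fredholm alternative says: either (I - K) is invertible, or ker(I - K) ≠ {0} and then range(I - K) = ker((I - K)^*)^⊥, with dim ker(I - K) = dim ker((I - K)^*). We are in the second case, so we need both kernels. Kernel of I - K: (I - K) u = u - u (v·u) = u - u = 0, so ker(I - K) = span{u} = span{(1, -3, -1)} (it is exactly 1-dimensional because rank(I - K) = 2). Kernel of the adjoint: K is real, so (I - K)^* = I - K^T = I - v u^T, and (I - v u^T) v = v - v (u·v) = 0; hence ker((I - K)^*) = span{v} = span{(8, 2, 1)}. Therefore (I - K) x = y is solvable iff <y, v> = 0, i.e. iff 8y_1 + 2y_2 + y_3 = 0. When this holds, K y = u (v·y) = 0, so (I - K) y = y and x = y is a particular solution; the full solution set is the line x = y + c·u = y + c·(1, -3, -1), c ∈ C.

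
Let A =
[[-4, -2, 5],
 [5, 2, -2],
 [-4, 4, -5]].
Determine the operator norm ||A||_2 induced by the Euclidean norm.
||A||_2 ≈ 8.9487 (= sqrt(largest eigenvalue of A^T A))

||A||_2 = sigma_max(A) = sqrt(lambda_max(A^T A)). Form the symmetric matrix M = A^T A =
[[57, 2, -10],
 [2, 24, -34],
 [-10, -34, 54]].
Its characteristic polynomial (trace, sum of principal 2x2 minors, determinant of M give the coefficients) is
  p(λ) = det(λ I - M) = λ^3 - 135λ^2 + 4482λ - 6724.
No integer candidate from the rational root theorem (±divisors of 6724) is a root, so the roots are irrational. The cubic discriminant is Δ = 11804089716 > 0, so there are three distinct real roots. p(1) = -2376 and p(2) = 1708 have opposite signs, so a root lies in (1, 2); Newton's method refines it to λ ≈ 1.574. p(53) = 484 and p(54) = -892 have opposite signs, so a root lies in (53, 54); Newton's method refines it to λ ≈ 53.3476. p(80) = -164 and p(81) = 2024 have opposite signs, so a root lies in (80, 81); Newton's method refines it to λ ≈ 80.0785. Check (Vieta): the three roots sum to 135, matching tr M = 135.
So the eigenvalues of A^T A are ≈ 1.574, 53.3476, 80.0785 (all ≥ 0, as they must be for A^T A). The largest is λ_max ≈ 80.0785, hence ||A||_2 = sqrt(λ_max) ≈ 8.9487.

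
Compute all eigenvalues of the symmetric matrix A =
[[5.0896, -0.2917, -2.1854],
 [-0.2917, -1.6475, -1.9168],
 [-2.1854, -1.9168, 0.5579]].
sigma(A) ≈ {-3, 1, 6}

A is real symmetric, so its spectrum consists of real eigenvalues. Expanding the characteristic polynomial of the displayed matrix gives
  det(λ I - A) = p(λ) = λ^3 + (-4)λ^2 + (-15)λ + (18).
Solving p(λ) = 0 yields eigenvalues ≈ -3, 1, 6. (A is shown rounded to 4 decimals, so these recover the underlying integer eigenvalues to within that precision.)
Verification: the trace of A = 4 equals the sum of eigenvalues 4, and det(A) ≈ -18.0008 matches the eigenvalue product -18.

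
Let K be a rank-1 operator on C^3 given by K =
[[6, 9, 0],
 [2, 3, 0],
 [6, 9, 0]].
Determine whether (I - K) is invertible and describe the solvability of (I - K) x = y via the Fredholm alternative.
(I - K) is invertible (det(I - K) = -8 ≠ 0), so for every y in C^3 the equation (I - K) x = y has a unique solution.

K has rank 1, so it is an outer product K = u v^T: every row of K is a multiple of one row vector. Reading off the entries, u = (3, 1, 3) and v = (2, 3, 0) (row i of K equals u_i·v^T). A rank-one matrix u v^T satisfies K u = u (v·u) and kills the (2)-dimensional subspace v^⊥, so its characteristic polynomial is lambda^2 (lambda - v·u) with v·u = tr K = 9. Hence the eigenvalues of I - K are 1 (multiplicity 2) and 1 - (9) = -8, so det(I - K) = -8. (Direct check: I - K =
[[-5, -9, 0],
 [-2, -2, 0],
 [-6, -9, 1]]
has determinant -8.) The finite-dimensional Fredholm alternative says: either (I - K) is invertible, or ker(I - K) ≠ {0} and then range(I - K) = ker((I - K)^*)^⊥, with dim ker(I - K) = dim ker((I - K)^*). Since det(I - K) ≠ 0, 1 is not an eigenvalue of K and ker(I - K) = {0}, so we are in the first case: for every y there is a unique x = (I - K)^(-1) y. Explicitly, by the Sherman–Morrison formula, (I - u v^T)^(-1) = I + u v^T/(1 - v·u), i.e. (I - K)^(-1) = I + K/(-8).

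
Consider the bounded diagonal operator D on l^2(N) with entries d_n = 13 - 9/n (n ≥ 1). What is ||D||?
||D|| = 13

For a diagonal operator on l^2 with entries d_n, ||D|| = sup_n |d_n|. Here d_1 = 4, d_2 = 17/2, ..., and d_n = 13 - 9/n increases monotonically toward 13. All terms lie in [4, 13), so |d_n| = d_n and the supremum is the limit 13, which is not attained by any individual d_n. Hence ||D|| = 13.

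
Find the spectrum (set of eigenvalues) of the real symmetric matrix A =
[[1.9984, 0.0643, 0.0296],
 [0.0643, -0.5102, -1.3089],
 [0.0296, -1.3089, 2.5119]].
sigma(A) ≈ {-1, 2, 3}

A is real symmetric, so its spectrum consists of real eigenvalues. Expanding the characteristic polynomial of the displayed matrix gives
  det(λ I - A) = p(λ) = λ^3 + (-4)λ^2 + (1)λ + (6).
Solving p(λ) = 0 yields eigenvalues ≈ -1, 2, 3. (A is shown rounded to 4 decimals, so these recover the underlying integer eigenvalues to within that precision.)
Verification: the trace of A = 4 equals the sum of eigenvalues 4, and det(A) ≈ -5.9997 matches the eigenvalue product -6.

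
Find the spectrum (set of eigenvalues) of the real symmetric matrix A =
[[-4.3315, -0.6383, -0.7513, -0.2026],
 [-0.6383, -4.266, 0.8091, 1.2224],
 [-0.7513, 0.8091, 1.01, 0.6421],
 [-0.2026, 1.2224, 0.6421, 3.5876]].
sigma(A) ≈ {-5, -4, 1, 4}

A is real symmetric, so its spectrum consists of real eigenvalues. Expanding the characteristic polynomial of the displayed matrix gives
  det(λ I - A) = p(λ) = λ^4 + (4)λ^3 + (-21)λ^2 + (-63.9985)λ + (80.0041).
Solving p(λ) = 0 yields eigenvalues ≈ -5, -4, 1, 4. (A is shown rounded to 4 decimals, so these recover the underlying integer eigenvalues to within that precision.)
Verification: the trace of A = -4 equals the sum of eigenvalues -4, and det(A) ≈ 80.0041 matches the eigenvalue product 80.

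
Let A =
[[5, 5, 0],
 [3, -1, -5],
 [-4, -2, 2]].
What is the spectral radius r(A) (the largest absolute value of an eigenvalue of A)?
r(A) ≈ 8.6704

The eigenvalues of A are the roots of its characteristic polynomial. With M = A (coefficients from the trace, the sum of principal 2x2 minors, and det A):
  p(λ) = det(λ I - M) = λ^3 - 6λ^2 - 22λ - 10.
No integer candidate from the rational root theorem (±divisors of 10) is a root, so the roots are irrational. The cubic discriminant is Δ = 24916 > 0, so there are three distinct real roots. p(-3) = -25 and p(-2) = 2 have opposite signs, so a root lies in (-3, -2); Newton's method refines it to λ ≈ -2.1285. p(-1) = 5 and p(0) = -10 have opposite signs, so a root lies in (-1, 0); Newton's method refines it to λ ≈ -0.5418. p(8) = -58 and p(9) = 35 have opposite signs, so a root lies in (8, 9); Newton's method refines it to λ ≈ 8.6704. Check (Vieta): the three roots sum to 6, matching tr M = 6.
Thus the eigenvalues (to 4 decimals) are -2.1285 (modulus 2.1285); -0.5418 (modulus 0.5418); 8.6704 (modulus 8.6704). The spectral radius is the largest modulus: r(A) ≈ 8.6704. (Cross-check: r(A) ≤ ||A||_2 ≈ 8.8665; equality holds whenever A is normal, though it can also hold for some non-normal A.)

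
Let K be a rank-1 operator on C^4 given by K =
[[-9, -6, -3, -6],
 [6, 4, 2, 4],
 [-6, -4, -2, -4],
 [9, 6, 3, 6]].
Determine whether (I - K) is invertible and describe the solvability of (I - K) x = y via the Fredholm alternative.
(I - K) is invertible (det(I - K) = 2 ≠ 0), so for every y in C^4 the equation (I - K) x = y has a unique solution.

K has rank 1, so it is an outer product K = u v^T: every row of K is a multiple of one row vector. Reading off the entries, u = (-3, 2, -2, 3) and v = (3, 2, 1, 2) (row i of K equals u_i·v^T). A rank-one matrix u v^T satisfies K u = u (v·u) and kills the (3)-dimensional subspace v^⊥, so its characteristic polynomial is lambda^3 (lambda - v·u) with v·u = tr K = -1. Hence the eigenvalues of I - K are 1 (multiplicity 3) and 1 - (-1) = 2, so det(I - K) = 2. (Direct check: I - K =
[[10, 6, 3, 6],
 [-6, -3, -2, -4],
 [6, 4, 3, 4],
 [-9, -6, -3, -5]]
has determinant 2.) The finite-dimensional Fredholm alternative says: either (I - K) is invertible, or ker(I - K) ≠ {0} and then range(I - K) = ker((I - K)^*)^⊥, with dim ker(I - K) = dim ker((I - K)^*). Since det(I - K) ≠ 0, 1 is not an eigenvalue of K and ker(I - K) = {0}, so we are in the first case: for every y there is a unique x = (I - K)^(-1) y. Explicitly, by the Sherman–Morrison formula, (I - u v^T)^(-1) = I + u v^T/(1 - v·u), i.e. (I - K)^(-1) = I + K/(2).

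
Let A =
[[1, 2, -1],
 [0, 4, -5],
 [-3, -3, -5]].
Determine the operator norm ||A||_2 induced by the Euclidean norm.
||A||_2 ≈ 7.4716 (= sqrt(largest eigenvalue of A^T A))

||A||_2 = sigma_max(A) = sqrt(lambda_max(A^T A)). Form the symmetric matrix M = A^T A =
[[10, 11, 14],
 [11, 29, -7],
 [14, -7, 51]].
Its characteristic polynomial (trace, sum of principal 2x2 minors, determinant of M give the coefficients) is
  p(λ) = det(λ I - M) = λ^3 - 90λ^2 + 1913λ - 289.
No integer candidate from the rational root theorem (±divisors of 289) is a root, so the roots are irrational. The cubic discriminant is Δ = 1690136185 > 0, so there are three distinct real roots. p(0) = -289 and p(1) = 1535 have opposite signs, so a root lies in (0, 1); Newton's method refines it to λ ≈ 0.1522. p(34) = 17 and p(35) = -709 have opposite signs, so a root lies in (34, 35); Newton's method refines it to λ ≈ 34.023. p(55) = -949 and p(56) = 215 have opposite signs, so a root lies in (55, 56); Newton's method refines it to λ ≈ 55.8248. Check (Vieta): the three roots sum to 90, matching tr M = 90.
So the eigenvalues of A^T A are ≈ 0.1522, 34.023, 55.8248 (all ≥ 0, as they must be for A^T A). The largest is λ_max ≈ 55.8248, hence ||A||_2 = sqrt(λ_max) ≈ 7.4716.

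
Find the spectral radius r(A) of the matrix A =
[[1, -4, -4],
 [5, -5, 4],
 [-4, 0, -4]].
r(A) ≈ 6.1442

The eigenvalues of A are the roots of its characteristic polynomial. With M = A (coefficients from the trace, the sum of principal 2x2 minors, and det A):
  p(λ) = det(λ I - M) = λ^3 + 8λ^2 + 15λ - 84.
No integer candidate from the rational root theorem (±divisors of 84) is a root, so the roots are irrational. The cubic discriminant is Δ = -199020 < 0, so there is one real root and a complex-conjugate pair. p(2) = -14 and p(3) = 60 have opposite signs, so a root lies in (2, 3); Newton's method refines it to λ ≈ 2.2251. Dividing out (λ - (2.2251)) leaves approximately λ^2 + 10.2251λ + 37.7515. For λ^2 + 10.2251λ + 37.7515 the discriminant is -46.4541. It is negative, so the remaining roots are the complex-conjugate pair λ ≈ -5.1125 ± 3.4079i. Their product equals the constant term, so |λ|^2 ≈ 37.7515 and |λ| ≈ 6.1442.
Thus the eigenvalues (to 4 decimals) are 2.2251 (modulus 2.2251); -5.1125 ± 3.4079i (modulus 6.1442). The spectral radius is the largest modulus: r(A) ≈ 6.1442. (Cross-check: r(A) ≤ ||A||_2 ≈ 9.4254; equality holds whenever A is normal, though it can also hold for some non-normal A.)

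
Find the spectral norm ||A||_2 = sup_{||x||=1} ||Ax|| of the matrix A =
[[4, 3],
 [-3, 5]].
||A||_2 = sqrt((59 + sqrt(117))/2) ≈ 5.9083 (= sqrt(largest eigenvalue of A^T A))

||A||_2 = sigma_max(A) = sqrt(lambda_max(A^T A)). Form the symmetric matrix M = A^T A =
[[25, -3],
 [-3, 34]].
Its characteristic polynomial (trace, determinant of M give the coefficients) is
  p(λ) = det(λ I - M) = λ^2 - 59λ + 841.
For λ^2 - 59λ + 841 the discriminant is 117. It is nonnegative but not a perfect square, so the roots are real and irrational: λ = (59 ± sqrt(117))/2 ≈ 34.9083, 24.0917.
So the eigenvalues of A^T A are ≈ 24.0917, 34.9083 (all ≥ 0, as they must be for A^T A). The largest is λ_max = (59 + sqrt(117))/2 ≈ 34.9083, hence ||A||_2 = sqrt(λ_max) = sqrt((59 + sqrt(117))/2) ≈ 5.9083.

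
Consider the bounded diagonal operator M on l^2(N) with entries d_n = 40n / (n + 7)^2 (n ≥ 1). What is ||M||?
||M|| = 10/7 (attained at n = 7)

For M diagonal, ||M|| = sup_n |d_n|. Treat f(x) = 40x / (x + 7)^2 for real x > 0. By the quotient rule, f'(x) = 40(7 - x)/(x + 7)^3, which is positive for x < 7 and negative for x > 7. So f has a unique maximum at x = 7, and since 7 is a positive integer, the supremum over n ≥ 1 is attained at n = 7: d_7 = 40·7/(7 + 7)^2 = 40·7/196 = 10/7. Hence ||M|| = 10/7.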